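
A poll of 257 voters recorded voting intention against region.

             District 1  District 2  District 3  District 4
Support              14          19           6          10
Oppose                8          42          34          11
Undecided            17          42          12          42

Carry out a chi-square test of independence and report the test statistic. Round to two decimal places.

Row totals: 49, 95, 113. Column totals: 39, 103, 52, 63. Grand total N = 257.
Expected counts (row total × column total / N):
  Support, District 1: 49×39/257 = 7.436
  Support, District 2: 49×103/257 = 19.638
  Support, District 3: 49×52/257 = 9.914
  Support, District 4: 49×63/257 = 12.012
  Oppose, District 1: 95×39/257 = 14.416
  Oppose, District 2: 95×103/257 = 38.074
  Oppose, District 3: 95×52/257 = 19.222
  Oppose, District 4: 95×63/257 = 23.288
  Undecided, District 1: 113×39/257 = 17.148
  Undecided, District 2: 113×103/257 = 45.288
  Undecided, District 3: 113×52/257 = 22.864
  Undecided, District 4: 113×63/257 = 27.700
Contributions (O − E)²/E:
  (14 − 7.436)²/7.436 = 5.7943
  (19 − 19.638)²/19.638 = 0.0207
  (6 − 9.914)²/9.914 = 1.5452
  (10 − 12.012)²/12.012 = 0.3370
  (8 − 14.416)²/14.416 = 2.8555
  (42 − 38.074)²/38.074 = 0.4048
  (34 − 19.222)²/19.222 = 11.3614
  (11 − 23.288)²/23.288 = 6.4838
  (17 − 17.148)²/17.148 = 0.0013
  (42 − 45.288)²/45.288 = 0.2387
  (12 − 22.864)²/22.864 = 5.1621
  (42 − 27.700)²/27.700 = 7.3823
χ² = 5.7943 + 0.0207 + 1.5452 + 0.3370 + 2.8555 + 0.4048 + 11.3614 + 6.4838 + 0.0013 + 0.2387 + 5.1621 + 7.3823 = 41.59

41.59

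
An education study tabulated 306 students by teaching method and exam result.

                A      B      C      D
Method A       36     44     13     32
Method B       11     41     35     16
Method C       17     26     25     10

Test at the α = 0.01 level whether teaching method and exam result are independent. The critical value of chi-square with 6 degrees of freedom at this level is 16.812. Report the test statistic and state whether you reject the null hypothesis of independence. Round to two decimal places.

30.69; reject H₀

Row totals: 125, 103, 78. Column totals: 64, 111, 73, 58. Grand total N = 306.
Expected counts (row total × column total / N):
  Method A, A: 125×64/306 = 26.144
  Method A, B: 125×111/306 = 45.343
  Method A, C: 125×73/306 = 29.820
  Method A, D: 125×58/306 = 23.693
  Method B, A: 103×64/306 = 21.542
  Method B, B: 103×111/306 = 37.363
  Method B, C: 103×73/306 = 24.572
  Method B, D: 103×58/306 = 19.523
  Method C, A: 78×64/306 = 16.314
  Method C, B: 78×111/306 = 28.294
  Method C, C: 78×73/306 = 18.608
  Method C, D: 78×58/306 = 14.784
Contributions (O − E)²/E:
  (36 − 26.144)²/26.144 = 3.7156
  (44 − 45.343)²/45.343 = 0.0398
  (13 − 29.820)²/29.820 = 9.4873
  (32 − 23.693)²/23.693 = 2.9125
  (11 − 21.542)²/21.542 = 5.1589
  (41 − 37.363)²/37.363 = 0.3540
  (35 − 24.572)²/24.572 = 4.4255
  (16 − 19.523)²/19.523 = 0.6357
  (17 − 16.314)²/16.314 = 0.0288
  (26 − 28.294)²/28.294 = 0.1860
  (25 − 18.608)²/18.608 = 2.1957
  (10 − 14.784)²/14.784 = 1.5481
χ² = 3.7156 + 0.0398 + 9.4873 + 2.9125 + 5.1589 + 0.3540 + 4.4255 + 0.6357 + 0.0288 + 0.1860 + 2.1957 + 1.5481 = 30.69
df = (3−1)(4−1) = 6. Since 30.69 > 16.812, reject the null hypothesis of independence at α = 0.01.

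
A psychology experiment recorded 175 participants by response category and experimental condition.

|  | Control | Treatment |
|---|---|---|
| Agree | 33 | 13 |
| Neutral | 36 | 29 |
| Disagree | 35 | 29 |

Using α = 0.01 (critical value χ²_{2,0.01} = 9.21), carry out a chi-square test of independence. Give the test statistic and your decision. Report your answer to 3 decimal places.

Row totals: 46, 65, 64. Column totals: 104, 71. Grand total N = 175.
Expected counts (row total × column total / N):
  Agree, Control: 46×104/175 = 27.3371
  Agree, Treatment: 46×71/175 = 18.6629
  Neutral, Control: 65×104/175 = 38.6286
  Neutral, Treatment: 65×71/175 = 26.3714
  Disagree, Control: 64×104/175 = 38.0343
  Disagree, Treatment: 64×71/175 = 25.9657
Contributions (O − E)²/E:
  (33 − 27.3371)²/27.3371 = 1.1731
  (13 − 18.6629)²/18.6629 = 1.7183
  (36 − 38.6286)²/38.6286 = 0.1789
  (29 − 26.3714)²/26.3714 = 0.2620
  (35 − 38.0343)²/38.0343 = 0.2421
  (29 − 25.9657)²/25.9657 = 0.3546
χ² = 1.1731 + 1.7183 + 0.1789 + 0.2620 + 0.2421 + 0.3546 = 3.929
df = (3−1)(2−1) = 2. Since 3.929 < 9.21, fail to reject the null hypothesis of independence at α = 0.01.

3.929; fail to reject H₀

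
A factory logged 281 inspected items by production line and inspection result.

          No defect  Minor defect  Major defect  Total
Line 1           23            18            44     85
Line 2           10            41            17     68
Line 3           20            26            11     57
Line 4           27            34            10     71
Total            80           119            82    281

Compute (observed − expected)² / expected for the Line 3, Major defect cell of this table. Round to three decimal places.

Row total (Line 3) = 57; column total (Major defect) = 82; N = 281.
Expected count E = 57 × 82 / 281 = 16.63345.
Contribution = (O − E)²/E = (11 − 16.63345)² / 16.63345 = 1.908.

1.908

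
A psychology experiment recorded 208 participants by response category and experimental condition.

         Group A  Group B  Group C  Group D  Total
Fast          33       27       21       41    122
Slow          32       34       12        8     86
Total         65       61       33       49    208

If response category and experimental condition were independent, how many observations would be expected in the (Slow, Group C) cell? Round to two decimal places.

Row total (Slow) = 86; column total (Group C) = 33; grand total N = 208.
Expected count = (row total × column total) / N = 86 × 33 / 208 = 13.64.

13.64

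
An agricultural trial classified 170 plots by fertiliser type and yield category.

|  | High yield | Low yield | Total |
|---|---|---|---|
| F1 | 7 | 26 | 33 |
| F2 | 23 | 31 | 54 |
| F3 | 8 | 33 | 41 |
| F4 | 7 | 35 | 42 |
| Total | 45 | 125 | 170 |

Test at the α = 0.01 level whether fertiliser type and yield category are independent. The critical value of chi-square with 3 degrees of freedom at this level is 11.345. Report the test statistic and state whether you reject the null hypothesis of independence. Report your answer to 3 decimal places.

Grand total N = 170.
Expected counts (row total × column total / N):
  F1, High yield: 33×45/170 = 8.7353
  F1, Low yield: 33×125/170 = 24.2647
  F2, High yield: 54×45/170 = 14.2941
  F2, Low yield: 54×125/170 = 39.7059
  F3, High yield: 41×45/170 = 10.8529
  F3, Low yield: 41×125/170 = 30.1471
  F4, High yield: 42×45/170 = 11.1176
  F4, Low yield: 42×125/170 = 30.8824
Contributions (O − E)²/E:
  (7 − 8.7353)²/8.7353 = 0.3447
  (26 − 24.2647)²/24.2647 = 0.1241
  (23 − 14.2941)²/14.2941 = 5.3024
  (31 − 39.7059)²/39.7059 = 1.9089
  (8 − 10.8529)²/10.8529 = 0.7499
  (33 − 30.1471)²/30.1471 = 0.2700
  (7 − 11.1176)²/11.1176 = 1.5250
  (35 − 30.8824)²/30.8824 = 0.5490
χ² = 0.3447 + 0.1241 + 5.3024 + 1.9089 + 0.7499 + 0.2700 + 1.5250 + 0.5490 = 10.774
df = (4−1)(2−1) = 3. Since 10.774 < 11.345, fail to reject the null hypothesis of independence at α = 0.01.

10.774; fail to reject H₀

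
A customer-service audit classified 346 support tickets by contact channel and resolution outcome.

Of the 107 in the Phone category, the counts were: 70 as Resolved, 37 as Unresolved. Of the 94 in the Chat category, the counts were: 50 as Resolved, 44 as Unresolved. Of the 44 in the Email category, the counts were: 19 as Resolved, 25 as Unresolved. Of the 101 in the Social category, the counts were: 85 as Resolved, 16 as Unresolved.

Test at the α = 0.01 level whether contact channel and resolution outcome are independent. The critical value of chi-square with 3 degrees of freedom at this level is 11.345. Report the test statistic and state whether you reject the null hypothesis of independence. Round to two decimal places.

Row totals: 107, 94, 44, 101. Column totals: 224, 122. Grand total N = 346.
Expected counts (row total × column total / N):
  Phone, Resolved: 107×224/346 = 69.272
  Phone, Unresolved: 107×122/346 = 37.728
  Chat, Resolved: 94×224/346 = 60.855
  Chat, Unresolved: 94×122/346 = 33.145
  Email, Resolved: 44×224/346 = 28.486
  Email, Unresolved: 44×122/346 = 15.514
  Social, Resolved: 101×224/346 = 65.387
  Social, Unresolved: 101×122/346 = 35.613
Contributions (O − E)²/E:
  (70 − 69.272)²/69.272 = 0.0077
  (37 − 37.728)²/37.728 = 0.0140
  (50 − 60.855)²/60.855 = 1.9363
  (44 − 33.145)²/33.145 = 3.5550
  (19 − 28.486)²/28.486 = 3.1589
  (25 − 15.514)²/15.514 = 5.8002
  (85 − 65.387)²/65.387 = 5.8830
  (16 − 35.613)²/35.613 = 10.8014
χ² = 0.0077 + 0.0140 + 1.9363 + 3.5550 + 3.1589 + 5.8002 + 5.8830 + 10.8014 = 31.16
df = (4−1)(2−1) = 3. Since 31.16 > 11.345, reject the null hypothesis of independence at α = 0.01.

31.16; reject H₀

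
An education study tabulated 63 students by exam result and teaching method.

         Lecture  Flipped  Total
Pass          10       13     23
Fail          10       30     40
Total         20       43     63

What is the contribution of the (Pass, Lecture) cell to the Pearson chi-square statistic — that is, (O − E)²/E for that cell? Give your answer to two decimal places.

Row total (Pass) = 23; column total (Lecture) = 20; N = 63.
Expected count E = 23 × 20 / 63 = 7.302.
Contribution = (O − E)²/E = (10 − 7.302)² / 7.302 = 1.00.

1.00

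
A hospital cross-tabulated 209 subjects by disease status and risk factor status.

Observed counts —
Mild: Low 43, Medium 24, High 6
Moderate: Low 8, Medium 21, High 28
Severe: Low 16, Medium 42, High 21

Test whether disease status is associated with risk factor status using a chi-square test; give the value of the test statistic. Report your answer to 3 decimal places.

Row totals: 73, 57, 79. Column totals: 67, 87, 55. Grand total N = 209.
Expected counts (row total × column total / N):
  Mild, Low: 73×67/209 = 23.401914
  Mild, Medium: 73×87/209 = 30.387560
  Mild, High: 73×55/209 = 19.210526
  Moderate, Low: 57×67/209 = 18.272727
  Moderate, Medium: 57×87/209 = 23.727273
  Moderate, High: 57×55/209 = 15.000000
  Severe, Low: 79×67/209 = 25.325359
  Severe, Medium: 79×87/209 = 32.885167
  Severe, High: 79×55/209 = 20.789474
Contributions (O − E)²/E:
  (43 − 23.401914)²/23.401914 = 16.4125
  (24 − 30.387560)²/30.387560 = 1.3427
  (6 − 19.210526)²/19.210526 = 9.0845
  (8 − 18.272727)²/18.272727 = 5.7752
  (21 − 23.727273)²/23.727273 = 0.3135
  (28 − 15.000000)²/15.000000 = 11.2667
  (16 − 25.325359)²/25.325359 = 3.4338
  (42 − 32.885167)²/32.885167 = 2.5264
  (21 − 20.789474)²/20.789474 = 0.0021
χ² = 16.4125 + 1.3427 + 9.0845 + 5.7752 + 0.3135 + 11.2667 + 3.4338 + 2.5264 + 0.0021 = 50.157

50.157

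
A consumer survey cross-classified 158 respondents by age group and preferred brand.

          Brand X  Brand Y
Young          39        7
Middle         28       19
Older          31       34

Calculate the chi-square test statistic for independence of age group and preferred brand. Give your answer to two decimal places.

Row totals: 46, 47, 65. Column totals: 98, 60. Grand total N = 158.
Expected counts (row total × column total / N):
  Young, Brand X: 46×98/158 = 28.532
  Young, Brand Y: 46×60/158 = 17.468
  Middle, Brand X: 47×98/158 = 29.152
  Middle, Brand Y: 47×60/158 = 17.848
  Older, Brand X: 65×98/158 = 40.316
  Older, Brand Y: 65×60/158 = 24.684
Contributions (O − E)²/E:
  (39 − 28.532)²/28.532 = 3.8406
  (7 − 17.468)²/17.468 = 6.2731
  (28 − 29.152)²/29.152 = 0.0455
  (19 − 17.848)²/17.848 = 0.0744
  (31 − 40.316)²/40.316 = 2.1527
  (34 − 24.684)²/24.684 = 3.5160
χ² = 3.8406 + 6.2731 + 0.0455 + 0.0744 + 2.1527 + 3.5160 = 15.90

15.90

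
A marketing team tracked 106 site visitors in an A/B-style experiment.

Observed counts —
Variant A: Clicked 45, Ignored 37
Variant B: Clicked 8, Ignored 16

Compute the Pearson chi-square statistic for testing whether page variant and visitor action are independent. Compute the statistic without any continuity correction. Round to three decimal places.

Row totals: 82, 24. Column totals: 53, 53. Grand total N = 106.
Expected counts (row total × column total / N):
  Variant A, Clicked: 82×53/106 = 41.0000
  Variant A, Ignored: 82×53/106 = 41.0000
  Variant B, Clicked: 24×53/106 = 12.0000
  Variant B, Ignored: 24×53/106 = 12.0000
Contributions (O − E)²/E:
  (45 − 41.0000)²/41.0000 = 0.3902
  (37 − 41.0000)²/41.0000 = 0.3902
  (8 − 12.0000)²/12.0000 = 1.3333
  (16 − 12.0000)²/12.0000 = 1.3333
χ² = 0.3902 + 0.3902 + 1.3333 + 1.3333 = 3.447

3.447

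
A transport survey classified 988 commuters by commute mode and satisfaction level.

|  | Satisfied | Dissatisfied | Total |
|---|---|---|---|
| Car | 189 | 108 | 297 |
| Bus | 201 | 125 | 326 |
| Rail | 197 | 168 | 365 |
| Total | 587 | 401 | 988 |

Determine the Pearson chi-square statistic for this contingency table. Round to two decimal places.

7.36

Grand total N = 988.
Expected counts (row total × column total / N):
  Car, Satisfied: 297×587/988 = 176.456
  Car, Dissatisfied: 297×401/988 = 120.544
  Bus, Satisfied: 326×587/988 = 193.686
  Bus, Dissatisfied: 326×401/988 = 132.314
  Rail, Satisfied: 365×587/988 = 216.857
  Rail, Dissatisfied: 365×401/988 = 148.143
Contributions (O − E)²/E:
  (189 − 176.456)²/176.456 = 0.8917
  (108 − 120.544)²/120.544 = 1.3053
  (201 − 193.686)²/193.686 = 0.2762
  (125 − 132.314)²/132.314 = 0.4043
  (197 − 216.857)²/216.857 = 1.8183
  (168 − 148.143)²/148.143 = 2.6616
χ² = 0.8917 + 1.3053 + 0.2762 + 0.4043 + 1.8183 + 2.6616 = 7.36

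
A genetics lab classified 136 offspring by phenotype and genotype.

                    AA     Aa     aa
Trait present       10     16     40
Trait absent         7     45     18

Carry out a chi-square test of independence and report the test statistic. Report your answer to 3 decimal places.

Row totals: 66, 70. Column totals: 17, 61, 58. Grand total N = 136.
Expected counts (row total × column total / N):
  Trait present, AA: 66×17/136 = 8.2500
  Trait present, Aa: 66×61/136 = 29.6029
  Trait present, aa: 66×58/136 = 28.1471
  Trait absent, AA: 70×17/136 = 8.7500
  Trait absent, Aa: 70×61/136 = 31.3971
  Trait absent, aa: 70×58/136 = 29.8529
Contributions (O − E)²/E:
  (10 − 8.2500)²/8.2500 = 0.3712
  (16 − 29.6029)²/29.6029 = 6.2507
  (40 − 28.1471)²/28.1471 = 4.9913
  (7 − 8.7500)²/8.7500 = 0.3500
  (45 − 31.3971)²/31.3971 = 5.8935
  (18 − 29.8529)²/29.8529 = 4.7061
χ² = 0.3712 + 6.2507 + 4.9913 + 0.3500 + 5.8935 + 4.7061 = 22.563

22.563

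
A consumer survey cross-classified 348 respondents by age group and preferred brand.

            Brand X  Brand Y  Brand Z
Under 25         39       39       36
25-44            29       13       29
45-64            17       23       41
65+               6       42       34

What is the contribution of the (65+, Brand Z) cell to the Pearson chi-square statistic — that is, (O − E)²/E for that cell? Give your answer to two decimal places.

0.03

Row total (65+) = 82; column total (Brand Z) = 140; N = 348.
Expected count E = 82 × 140 / 348 = 32.989.
Contribution = (O − E)²/E = (34 − 32.989)² / 32.989 = 0.03.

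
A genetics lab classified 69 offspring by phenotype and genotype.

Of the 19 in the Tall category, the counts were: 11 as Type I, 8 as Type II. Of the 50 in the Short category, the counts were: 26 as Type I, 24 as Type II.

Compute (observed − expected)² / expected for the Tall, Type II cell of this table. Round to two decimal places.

0.07

Row total (Tall) = 19; column total (Type II) = 32; N = 69.
Expected count E = 19 × 32 / 69 = 8.812.
Contribution = (O − E)²/E = (8 − 8.812)² / 8.812 = 0.07.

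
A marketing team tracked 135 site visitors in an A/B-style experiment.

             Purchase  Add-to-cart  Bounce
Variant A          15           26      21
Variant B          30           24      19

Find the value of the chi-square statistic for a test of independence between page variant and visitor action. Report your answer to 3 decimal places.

4.312

Row totals: 62, 73. Column totals: 45, 50, 40. Grand total N = 135.
Expected counts (row total × column total / N):
  Variant A, Purchase: 62×45/135 = 20.6667
  Variant A, Add-to-cart: 62×50/135 = 22.9630
  Variant A, Bounce: 62×40/135 = 18.3704
  Variant B, Purchase: 73×45/135 = 24.3333
  Variant B, Add-to-cart: 73×50/135 = 27.0370
  Variant B, Bounce: 73×40/135 = 21.6296
Contributions (O − E)²/E:
  (15 − 20.6667)²/20.6667 = 1.5538
  (26 − 22.9630)²/22.9630 = 0.4017
  (21 − 18.3704)²/18.3704 = 0.3764
  (30 − 24.3333)²/24.3333 = 1.3197
  (24 − 27.0370)²/27.0370 = 0.3411
  (19 − 21.6296)²/21.6296 = 0.3197
χ² = 1.5538 + 0.4017 + 0.3764 + 1.3197 + 0.3411 + 0.3197 = 4.312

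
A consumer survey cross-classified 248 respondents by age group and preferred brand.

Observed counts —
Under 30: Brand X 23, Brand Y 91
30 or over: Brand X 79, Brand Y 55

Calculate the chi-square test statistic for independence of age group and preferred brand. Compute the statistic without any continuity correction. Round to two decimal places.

38.26

Row totals: 114, 134. Column totals: 102, 146. Grand total N = 248.
Expected counts (row total × column total / N):
  Under 30, Brand X: 114×102/248 = 46.887
  Under 30, Brand Y: 114×146/248 = 67.113
  30 or over, Brand X: 134×102/248 = 55.113
  30 or over, Brand Y: 134×146/248 = 78.887
Contributions (O − E)²/E:
  (23 − 46.887)²/46.887 = 12.1694
  (91 − 67.113)²/67.113 = 8.5019
  (79 − 55.113)²/55.113 = 10.3531
  (55 − 78.887)²/78.887 = 7.2330
χ² = 12.1694 + 8.5019 + 10.3531 + 7.2330 = 38.26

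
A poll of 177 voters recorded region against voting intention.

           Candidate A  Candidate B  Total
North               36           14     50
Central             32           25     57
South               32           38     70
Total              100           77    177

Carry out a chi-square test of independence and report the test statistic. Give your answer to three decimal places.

Grand total N = 177.
Expected counts (row total × column total / N):
  North, Candidate A: 50×100/177 = 28.2486
  North, Candidate B: 50×77/177 = 21.7514
  Central, Candidate A: 57×100/177 = 32.2034
  Central, Candidate B: 57×77/177 = 24.7966
  South, Candidate A: 70×100/177 = 39.5480
  South, Candidate B: 70×77/177 = 30.4520
Contributions (O − E)²/E:
  (36 − 28.2486)²/28.2486 = 2.1270
  (14 − 21.7514)²/21.7514 = 2.7623
  (32 − 32.2034)²/32.2034 = 0.0013
  (25 − 24.7966)²/24.7966 = 0.0017
  (32 − 39.5480)²/39.5480 = 1.4406
  (38 − 30.4520)²/30.4520 = 1.8709
χ² = 2.1270 + 2.7623 + 0.0013 + 0.0017 + 1.4406 + 1.8709 = 8.204

8.204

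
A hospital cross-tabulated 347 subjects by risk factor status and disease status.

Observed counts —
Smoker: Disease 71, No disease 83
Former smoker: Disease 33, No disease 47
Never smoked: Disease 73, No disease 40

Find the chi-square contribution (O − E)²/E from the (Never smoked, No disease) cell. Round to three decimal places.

Row total (Never smoked) = 113; column total (No disease) = 170; N = 347.
Expected count E = 113 × 170 / 347 = 55.3602.
Contribution = (O − E)²/E = (40 − 55.3602)² / 55.3602 = 4.262.

4.262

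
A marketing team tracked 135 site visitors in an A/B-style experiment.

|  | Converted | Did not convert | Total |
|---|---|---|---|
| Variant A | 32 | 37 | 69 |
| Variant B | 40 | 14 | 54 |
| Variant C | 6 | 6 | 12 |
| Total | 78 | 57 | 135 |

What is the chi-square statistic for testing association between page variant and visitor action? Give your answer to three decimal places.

9.853

Grand total N = 135.
Expected counts (row total × column total / N):
  Variant A, Converted: 69×78/135 = 39.8667
  Variant A, Did not convert: 69×57/135 = 29.1333
  Variant B, Converted: 54×78/135 = 31.2000
  Variant B, Did not convert: 54×57/135 = 22.8000
  Variant C, Converted: 12×78/135 = 6.9333
  Variant C, Did not convert: 12×57/135 = 5.0667
Contributions (O − E)²/E:
  (32 − 39.8667)²/39.8667 = 1.5523
  (37 − 29.1333)²/29.1333 = 2.1242
  (40 − 31.2000)²/31.2000 = 2.4821
  (14 − 22.8000)²/22.8000 = 3.3965
  (6 − 6.9333)²/6.9333 = 0.1256
  (6 − 5.0667)²/5.0667 = 0.1719
χ² = 1.5523 + 2.1242 + 2.4821 + 3.3965 + 0.1256 + 0.1719 = 9.853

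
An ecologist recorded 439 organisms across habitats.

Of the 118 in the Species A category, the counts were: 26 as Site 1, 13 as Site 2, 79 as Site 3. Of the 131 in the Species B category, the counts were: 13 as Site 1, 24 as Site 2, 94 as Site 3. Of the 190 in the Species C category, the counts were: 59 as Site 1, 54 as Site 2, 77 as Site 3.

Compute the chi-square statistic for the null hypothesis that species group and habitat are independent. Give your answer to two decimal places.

Row totals: 118, 131, 190. Column totals: 98, 91, 250. Grand total N = 439.
Expected counts (row total × column total / N):
  Species A, Site 1: 118×98/439 = 26.342
  Species A, Site 2: 118×91/439 = 24.460
  Species A, Site 3: 118×250/439 = 67.198
  Species B, Site 1: 131×98/439 = 29.244
  Species B, Site 2: 131×91/439 = 27.155
  Species B, Site 3: 131×250/439 = 74.601
  Species C, Site 1: 190×98/439 = 42.415
  Species C, Site 2: 190×91/439 = 39.385
  Species C, Site 3: 190×250/439 = 108.200
Contributions (O − E)²/E:
  (26 − 26.342)²/26.342 = 0.0044
  (13 − 24.460)²/24.460 = 5.3692
  (79 − 67.198)²/67.198 = 2.0728
  (13 − 29.244)²/29.244 = 9.0230
  (24 − 27.155)²/27.155 = 0.3666
  (94 − 74.601)²/74.601 = 5.0445
  (59 − 42.415)²/42.415 = 6.4850
  (54 − 39.385)²/39.385 = 5.4233
  (77 − 108.200)²/108.200 = 8.9967
χ² = 0.0044 + 5.3692 + 2.0728 + 9.0230 + 0.3666 + 5.0445 + 6.4850 + 5.4233 + 8.9967 = 42.79

42.79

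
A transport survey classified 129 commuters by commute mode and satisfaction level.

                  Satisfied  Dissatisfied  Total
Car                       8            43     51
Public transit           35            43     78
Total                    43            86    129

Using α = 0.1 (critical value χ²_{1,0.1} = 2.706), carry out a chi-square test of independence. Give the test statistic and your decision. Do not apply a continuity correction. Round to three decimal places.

11.820; reject H₀

Grand total N = 129.
Expected counts (row total × column total / N):
  Car, Satisfied: 51×43/129 = 17.0000
  Car, Dissatisfied: 51×86/129 = 34.0000
  Public transit, Satisfied: 78×43/129 = 26.0000
  Public transit, Dissatisfied: 78×86/129 = 52.0000
Contributions (O − E)²/E:
  (8 − 17.0000)²/17.0000 = 4.7647
  (43 − 34.0000)²/34.0000 = 2.3824
  (35 − 26.0000)²/26.0000 = 3.1154
  (43 − 52.0000)²/52.0000 = 1.5577
χ² = 4.7647 + 2.3824 + 3.1154 + 1.5577 = 11.820
df = (2−1)(2−1) = 1. Since 11.820 > 2.706, reject the null hypothesis of independence at α = 0.1.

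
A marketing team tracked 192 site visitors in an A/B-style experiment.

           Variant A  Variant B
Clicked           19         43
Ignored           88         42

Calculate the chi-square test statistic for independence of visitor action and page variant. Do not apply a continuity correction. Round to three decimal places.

Row totals: 62, 130. Column totals: 107, 85. Grand total N = 192.
Expected counts (row total × column total / N):
  Clicked, Variant A: 62×107/192 = 34.55208
  Clicked, Variant B: 62×85/192 = 27.44792
  Ignored, Variant A: 130×107/192 = 72.44792
  Ignored, Variant B: 130×85/192 = 57.55208
Contributions (O − E)²/E:
  (19 − 34.55208)²/34.55208 = 7.0001
  (43 − 27.44792)²/27.44792 = 8.8119
  (88 − 72.44792)²/72.44792 = 3.3385
  (42 − 57.55208)²/57.55208 = 4.2026
χ² = 7.0001 + 8.8119 + 3.3385 + 4.2026 = 23.353

23.353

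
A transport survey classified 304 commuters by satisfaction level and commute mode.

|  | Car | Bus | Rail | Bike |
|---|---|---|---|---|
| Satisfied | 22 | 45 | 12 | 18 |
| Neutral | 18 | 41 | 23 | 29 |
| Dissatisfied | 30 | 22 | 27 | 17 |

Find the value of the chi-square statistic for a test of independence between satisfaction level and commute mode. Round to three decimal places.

20.677

Row totals: 97, 111, 96. Column totals: 70, 108, 62, 64. Grand total N = 304.
Expected counts (row total × column total / N):
  Satisfied, Car: 97×70/304 = 22.3355
  Satisfied, Bus: 97×108/304 = 34.4605
  Satisfied, Rail: 97×62/304 = 19.7829
  Satisfied, Bike: 97×64/304 = 20.4211
  Neutral, Car: 111×70/304 = 25.5592
  Neutral, Bus: 111×108/304 = 39.4342
  Neutral, Rail: 111×62/304 = 22.6382
  Neutral, Bike: 111×64/304 = 23.3684
  Dissatisfied, Car: 96×70/304 = 22.1053
  Dissatisfied, Bus: 96×108/304 = 34.1053
  Dissatisfied, Rail: 96×62/304 = 19.5789
  Dissatisfied, Bike: 96×64/304 = 20.2105
Contributions (O − E)²/E:
  (22 − 22.3355)²/22.3355 = 0.0050
  (45 − 34.4605)²/34.4605 = 3.2234
  (12 − 19.7829)²/19.7829 = 3.0619
  (18 − 20.4211)²/20.4211 = 0.2870
  (18 − 25.5592)²/25.5592 = 2.2357
  (41 − 39.4342)²/39.4342 = 0.0622
  (23 − 22.6382)²/22.6382 = 0.0058
  (29 − 23.3684)²/23.3684 = 1.3572
  (30 − 22.1053)²/22.1053 = 2.8195
  (22 − 34.1053)²/34.1053 = 4.2966
  (27 − 19.5789)²/19.5789 = 2.8129
  (17 − 20.2105)²/20.2105 = 0.5100
χ² = 0.0050 + 3.2234 + 3.0619 + 0.2870 + 2.2357 + 0.0622 + 0.0058 + 1.3572 + 2.8195 + 4.2966 + 2.8129 + 0.5100 = 20.677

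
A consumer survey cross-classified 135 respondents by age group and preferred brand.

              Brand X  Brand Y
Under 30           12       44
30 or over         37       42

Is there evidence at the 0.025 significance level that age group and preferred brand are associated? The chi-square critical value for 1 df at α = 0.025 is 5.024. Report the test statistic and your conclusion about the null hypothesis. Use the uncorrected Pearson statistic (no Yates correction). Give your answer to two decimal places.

9.15; reject H₀

Row totals: 56, 79. Column totals: 49, 86. Grand total N = 135.
Expected counts (row total × column total / N):
  Under 30, Brand X: 56×49/135 = 20.326
  Under 30, Brand Y: 56×86/135 = 35.674
  30 or over, Brand X: 79×49/135 = 28.674
  30 or over, Brand Y: 79×86/135 = 50.326
Contributions (O − E)²/E:
  (12 − 20.326)²/20.326 = 3.4105
  (44 − 35.674)²/35.674 = 1.9432
  (37 − 28.674)²/28.674 = 2.4176
  (42 − 50.326)²/50.326 = 1.3775
χ² = 3.4105 + 1.9432 + 2.4176 + 1.3775 = 9.15
df = (2−1)(2−1) = 1. Since 9.15 > 5.024, reject the null hypothesis of independence at α = 0.025.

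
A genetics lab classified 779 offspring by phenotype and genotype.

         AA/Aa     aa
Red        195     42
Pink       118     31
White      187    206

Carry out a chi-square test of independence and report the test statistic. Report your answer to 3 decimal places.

Row totals: 237, 149, 393. Column totals: 500, 279. Grand total N = 779.
Expected counts (row total × column total / N):
  Red, AA/Aa: 237×500/779 = 152.1181
  Red, aa: 237×279/779 = 84.8819
  Pink, AA/Aa: 149×500/779 = 95.6354
  Pink, aa: 149×279/779 = 53.3646
  White, AA/Aa: 393×500/779 = 252.2465
  White, aa: 393×279/779 = 140.7535
Contributions (O − E)²/E:
  (195 − 152.1181)²/152.1181 = 12.0884
  (42 − 84.8819)²/84.8819 = 21.6637
  (118 − 95.6354)²/95.6354 = 5.2300
  (31 − 53.3646)²/53.3646 = 9.3728
  (187 − 252.2465)²/252.2465 = 16.8768
  (206 − 140.7535)²/140.7535 = 30.2451
χ² = 12.0884 + 21.6637 + 5.2300 + 9.3728 + 16.8768 + 30.2451 = 95.477

95.477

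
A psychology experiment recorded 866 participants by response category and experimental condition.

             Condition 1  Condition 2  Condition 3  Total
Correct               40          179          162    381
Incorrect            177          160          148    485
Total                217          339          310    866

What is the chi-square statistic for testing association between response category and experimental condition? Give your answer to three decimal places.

76.808

Grand total N = 866.
Expected counts (row total × column total / N):
  Correct, Condition 1: 381×217/866 = 95.46998
  Correct, Condition 2: 381×339/866 = 149.14434
  Correct, Condition 3: 381×310/866 = 136.38568
  Incorrect, Condition 1: 485×217/866 = 121.53002
  Incorrect, Condition 2: 485×339/866 = 189.85566
  Incorrect, Condition 3: 485×310/866 = 173.61432
Contributions (O − E)²/E:
  (40 − 95.46998)²/95.46998 = 32.2292
  (179 − 149.14434)²/149.14434 = 5.9765
  (162 − 136.38568)²/136.38568 = 4.8106
  (177 − 121.53002)²/121.53002 = 25.3182
  (160 − 189.85566)²/189.85566 = 4.6949
  (148 − 173.61432)²/173.61432 = 3.7790
χ² = 32.2292 + 5.9765 + 4.8106 + 25.3182 + 4.6949 + 3.7790 = 76.808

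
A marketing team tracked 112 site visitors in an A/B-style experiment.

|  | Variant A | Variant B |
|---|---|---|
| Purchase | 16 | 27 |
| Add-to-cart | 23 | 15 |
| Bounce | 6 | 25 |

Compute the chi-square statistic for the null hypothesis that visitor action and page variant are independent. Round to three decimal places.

12.296

Row totals: 43, 38, 31. Column totals: 45, 67. Grand total N = 112.
Expected counts (row total × column total / N):
  Purchase, Variant A: 43×45/112 = 17.2768
  Purchase, Variant B: 43×67/112 = 25.7232
  Add-to-cart, Variant A: 38×45/112 = 15.2679
  Add-to-cart, Variant B: 38×67/112 = 22.7321
  Bounce, Variant A: 31×45/112 = 12.4554
  Bounce, Variant B: 31×67/112 = 18.5446
Contributions (O − E)²/E:
  (16 − 17.2768)²/17.2768 = 0.0944
  (27 − 25.7232)²/25.7232 = 0.0634
  (23 − 15.2679)²/15.2679 = 3.9158
  (15 − 22.7321)²/22.7321 = 2.6300
  (6 − 12.4554)²/12.4554 = 3.3457
  (25 − 18.5446)²/18.5446 = 2.2471
χ² = 0.0944 + 0.0634 + 3.9158 + 2.6300 + 3.3457 + 2.2471 = 12.296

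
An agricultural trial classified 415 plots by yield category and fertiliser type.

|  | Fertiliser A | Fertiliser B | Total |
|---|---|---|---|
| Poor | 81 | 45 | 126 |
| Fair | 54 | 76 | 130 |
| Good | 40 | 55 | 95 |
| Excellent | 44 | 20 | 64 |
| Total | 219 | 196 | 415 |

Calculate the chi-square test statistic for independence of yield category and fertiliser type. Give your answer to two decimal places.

Grand total N = 415.
Expected counts (row total × column total / N):
  Poor, Fertiliser A: 126×219/415 = 66.492
  Poor, Fertiliser B: 126×196/415 = 59.508
  Fair, Fertiliser A: 130×219/415 = 68.602
  Fair, Fertiliser B: 130×196/415 = 61.398
  Good, Fertiliser A: 95×219/415 = 50.133
  Good, Fertiliser B: 95×196/415 = 44.867
  Excellent, Fertiliser A: 64×219/415 = 33.773
  Excellent, Fertiliser B: 64×196/415 = 30.227
Contributions (O − E)²/E:
  (81 − 66.492)²/66.492 = 3.1655
  (45 − 59.508)²/59.508 = 3.5370
  (54 − 68.602)²/68.602 = 3.1080
  (76 − 61.398)²/61.398 = 3.4727
  (40 − 50.133)²/50.133 = 2.0481
  (55 − 44.867)²/44.867 = 2.2885
  (44 − 33.773)²/33.773 = 3.0969
  (20 − 30.227)²/30.227 = 3.4602
χ² = 3.1655 + 3.5370 + 3.1080 + 3.4727 + 2.0481 + 2.2885 + 3.0969 + 3.4602 = 24.18

24.18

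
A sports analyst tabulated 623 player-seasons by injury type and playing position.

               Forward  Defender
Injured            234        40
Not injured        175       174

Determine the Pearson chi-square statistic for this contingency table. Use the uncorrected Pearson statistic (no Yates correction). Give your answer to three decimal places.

Row totals: 274, 349. Column totals: 409, 214. Grand total N = 623.
Expected counts (row total × column total / N):
  Injured, Forward: 274×409/623 = 179.8812
  Injured, Defender: 274×214/623 = 94.1188
  Not injured, Forward: 349×409/623 = 229.1188
  Not injured, Defender: 349×214/623 = 119.8812
Contributions (O − E)²/E:
  (234 − 179.8812)²/179.8812 = 16.2821
  (40 − 94.1188)²/94.1188 = 31.1186
  (175 − 229.1188)²/229.1188 = 12.7831
  (174 − 119.8812)²/119.8812 = 24.4312
χ² = 16.2821 + 31.1186 + 12.7831 + 24.4312 = 84.615

84.615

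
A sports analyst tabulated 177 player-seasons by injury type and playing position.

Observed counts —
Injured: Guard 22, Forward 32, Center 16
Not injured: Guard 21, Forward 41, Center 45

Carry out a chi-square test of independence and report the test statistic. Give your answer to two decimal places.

7.51

Row totals: 70, 107. Column totals: 43, 73, 61. Grand total N = 177.
Expected counts (row total × column total / N):
  Injured, Guard: 70×43/177 = 17.006
  Injured, Forward: 70×73/177 = 28.870
  Injured, Center: 70×61/177 = 24.124
  Not injured, Guard: 107×43/177 = 25.994
  Not injured, Forward: 107×73/177 = 44.130
  Not injured, Center: 107×61/177 = 36.876
Contributions (O − E)²/E:
  (22 − 17.006)²/17.006 = 1.4665
  (32 − 28.870)²/28.870 = 0.3393
  (16 − 24.124)²/24.124 = 2.7358
  (21 − 25.994)²/25.994 = 0.9595
  (41 − 44.130)²/44.130 = 0.2220
  (45 − 36.876)²/36.876 = 1.7898
χ² = 1.4665 + 0.3393 + 2.7358 + 0.9595 + 0.2220 + 1.7898 = 7.51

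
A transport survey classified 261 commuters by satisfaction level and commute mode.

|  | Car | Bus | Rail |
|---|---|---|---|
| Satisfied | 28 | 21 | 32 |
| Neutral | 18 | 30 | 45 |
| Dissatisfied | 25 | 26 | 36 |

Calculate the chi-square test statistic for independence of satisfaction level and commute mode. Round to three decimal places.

Row totals: 81, 93, 87. Column totals: 71, 77, 113. Grand total N = 261.
Expected counts (row total × column total / N):
  Satisfied, Car: 81×71/261 = 22.0345
  Satisfied, Bus: 81×77/261 = 23.8966
  Satisfied, Rail: 81×113/261 = 35.0690
  Neutral, Car: 93×71/261 = 25.2989
  Neutral, Bus: 93×77/261 = 27.4368
  Neutral, Rail: 93×113/261 = 40.2644
  Dissatisfied, Car: 87×71/261 = 23.6667
  Dissatisfied, Bus: 87×77/261 = 25.6667
  Dissatisfied, Rail: 87×113/261 = 37.6667
Contributions (O − E)²/E:
  (28 − 22.0345)²/22.0345 = 1.6151
  (21 − 23.8966)²/23.8966 = 0.3511
  (32 − 35.0690)²/35.0690 = 0.2686
  (18 − 25.2989)²/25.2989 = 2.1058
  (30 − 27.4368)²/27.4368 = 0.2395
  (45 − 40.2644)²/40.2644 = 0.5570
  (25 − 23.6667)²/23.6667 = 0.0751
  (26 − 25.6667)²/25.6667 = 0.0043
  (36 − 37.6667)²/37.6667 = 0.0737
χ² = 1.6151 + 0.3511 + 0.2686 + 2.1058 + 0.2395 + 0.5570 + 0.0751 + 0.0043 + 0.0737 = 5.290

5.290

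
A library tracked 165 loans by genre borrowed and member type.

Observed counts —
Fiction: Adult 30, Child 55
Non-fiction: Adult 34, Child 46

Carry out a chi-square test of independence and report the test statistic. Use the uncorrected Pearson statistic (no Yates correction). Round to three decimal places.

Row totals: 85, 80. Column totals: 64, 101. Grand total N = 165.
Expected counts (row total × column total / N):
  Fiction, Adult: 85×64/165 = 32.9697
  Fiction, Child: 85×101/165 = 52.0303
  Non-fiction, Adult: 80×64/165 = 31.0303
  Non-fiction, Child: 80×101/165 = 48.9697
Contributions (O − E)²/E:
  (30 − 32.9697)²/32.9697 = 0.2675
  (55 − 52.0303)²/52.0303 = 0.1695
  (34 − 31.0303)²/31.0303 = 0.2842
  (46 − 48.9697)²/48.9697 = 0.1801
χ² = 0.2675 + 0.1695 + 0.2842 + 0.1801 = 0.901

0.901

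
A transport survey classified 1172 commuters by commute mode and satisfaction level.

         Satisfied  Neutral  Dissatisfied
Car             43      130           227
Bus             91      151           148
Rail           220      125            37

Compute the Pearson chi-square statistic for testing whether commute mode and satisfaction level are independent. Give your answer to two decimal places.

278.30

Row totals: 400, 390, 382. Column totals: 354, 406, 412. Grand total N = 1172.
Expected counts (row total × column total / N):
  Car, Satisfied: 400×354/1172 = 120.819
  Car, Neutral: 400×406/1172 = 138.567
  Car, Dissatisfied: 400×412/1172 = 140.614
  Bus, Satisfied: 390×354/1172 = 117.799
  Bus, Neutral: 390×406/1172 = 135.102
  Bus, Dissatisfied: 390×412/1172 = 137.099
  Rail, Satisfied: 382×354/1172 = 115.382
  Rail, Neutral: 382×406/1172 = 132.331
  Rail, Dissatisfied: 382×412/1172 = 134.287
Contributions (O − E)²/E:
  (43 − 120.819)²/120.819 = 50.1229
  (130 − 138.567)²/138.567 = 0.5297
  (227 − 140.614)²/140.614 = 53.0711
  (91 − 117.799)²/117.799 = 6.0967
  (151 − 135.102)²/135.102 = 1.8708
  (148 − 137.099)²/137.099 = 0.8668
  (220 − 115.382)²/115.382 = 94.8582
  (125 − 132.331)²/132.331 = 0.4061
  (37 − 134.287)²/134.287 = 70.4816
χ² = 50.1229 + 0.5297 + 53.0711 + 6.0967 + 1.8708 + 0.8668 + 94.8582 + 0.4061 + 70.4816 = 278.30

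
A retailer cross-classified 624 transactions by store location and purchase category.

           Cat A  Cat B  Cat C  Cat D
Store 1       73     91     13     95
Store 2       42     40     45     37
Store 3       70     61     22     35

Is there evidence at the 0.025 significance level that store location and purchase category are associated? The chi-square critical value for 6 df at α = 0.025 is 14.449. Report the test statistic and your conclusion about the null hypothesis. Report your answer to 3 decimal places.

62.009; reject H₀

Row totals: 272, 164, 188. Column totals: 185, 192, 80, 167. Grand total N = 624.
Expected counts (row total × column total / N):
  Store 1, Cat A: 272×185/624 = 80.6410
  Store 1, Cat B: 272×192/624 = 83.6923
  Store 1, Cat C: 272×80/624 = 34.8718
  Store 1, Cat D: 272×167/624 = 72.7949
  Store 2, Cat A: 164×185/624 = 48.6218
  Store 2, Cat B: 164×192/624 = 50.4615
  Store 2, Cat C: 164×80/624 = 21.0256
  Store 2, Cat D: 164×167/624 = 43.8910
  Store 3, Cat A: 188×185/624 = 55.7372
  Store 3, Cat B: 188×192/624 = 57.8462
  Store 3, Cat C: 188×80/624 = 24.1026
  Store 3, Cat D: 188×167/624 = 50.3141
Contributions (O − E)²/E:
  (73 − 80.6410)²/80.6410 = 0.7240
  (91 − 83.6923)²/83.6923 = 0.6381
  (13 − 34.8718)²/34.8718 = 13.7181
  (95 − 72.7949)²/72.7949 = 6.7734
  (42 − 48.6218)²/48.6218 = 0.9018
  (40 − 50.4615)²/50.4615 = 2.1688
  (45 − 21.0256)²/21.0256 = 27.3368
  (37 − 43.8910)²/43.8910 = 1.0819
  (70 − 55.7372)²/55.7372 = 3.6498
  (61 − 57.8462)²/57.8462 = 0.1719
  (22 − 24.1026)²/24.1026 = 0.1834
  (35 − 50.3141)²/50.3141 = 4.6612
χ² = 0.7240 + 0.6381 + 13.7181 + 6.7734 + 0.9018 + 2.1688 + 27.3368 + 1.0819 + 3.6498 + 0.1719 + 0.1834 + 4.6612 = 62.009
df = (3−1)(4−1) = 6. Since 62.009 > 14.449, reject the null hypothesis of independence at α = 0.025.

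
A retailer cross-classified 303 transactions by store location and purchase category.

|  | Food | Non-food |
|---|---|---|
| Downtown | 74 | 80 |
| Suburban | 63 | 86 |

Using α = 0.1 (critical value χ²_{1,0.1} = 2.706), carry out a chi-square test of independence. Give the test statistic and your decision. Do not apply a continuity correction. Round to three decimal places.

Row totals: 154, 149. Column totals: 137, 166. Grand total N = 303.
Expected counts (row total × column total / N):
  Downtown, Food: 154×137/303 = 69.6304
  Downtown, Non-food: 154×166/303 = 84.3696
  Suburban, Food: 149×137/303 = 67.3696
  Suburban, Non-food: 149×166/303 = 81.6304
Contributions (O − E)²/E:
  (74 − 69.6304)²/69.6304 = 0.2742
  (80 − 84.3696)²/84.3696 = 0.2263
  (63 − 67.3696)²/67.3696 = 0.2834
  (86 − 81.6304)²/81.6304 = 0.2339
χ² = 0.2742 + 0.2263 + 0.2834 + 0.2339 = 1.018
df = (2−1)(2−1) = 1. Since 1.018 < 2.706, fail to reject the null hypothesis of independence at α = 0.1.

1.018; fail to reject H₀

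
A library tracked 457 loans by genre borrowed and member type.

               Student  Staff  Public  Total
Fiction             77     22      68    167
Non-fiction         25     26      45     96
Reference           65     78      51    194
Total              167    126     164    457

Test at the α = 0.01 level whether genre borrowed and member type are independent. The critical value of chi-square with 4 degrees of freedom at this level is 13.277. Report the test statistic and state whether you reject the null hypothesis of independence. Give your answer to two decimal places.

Grand total N = 457.
Expected counts (row total × column total / N):
  Fiction, Student: 167×167/457 = 61.026
  Fiction, Staff: 167×126/457 = 46.044
  Fiction, Public: 167×164/457 = 59.930
  Non-fiction, Student: 96×167/457 = 35.081
  Non-fiction, Staff: 96×126/457 = 26.468
  Non-fiction, Public: 96×164/457 = 34.451
  Reference, Student: 194×167/457 = 70.893
  Reference, Staff: 194×126/457 = 53.488
  Reference, Public: 194×164/457 = 69.619
Contributions (O − E)²/E:
  (77 − 61.026)²/61.026 = 4.1813
  (22 − 46.044)²/46.044 = 12.5557
  (68 − 59.930)²/59.930 = 1.0867
  (25 − 35.081)²/35.081 = 2.8969
  (26 − 26.468)²/26.468 = 0.0083
  (45 − 34.451)²/34.451 = 3.2301
  (65 − 70.893)²/70.893 = 0.4899
  (78 − 53.488)²/53.488 = 11.2331
  (51 − 69.619)²/69.619 = 4.9795
χ² = 4.1813 + 12.5557 + 1.0867 + 2.8969 + 0.0083 + 3.2301 + 0.4899 + 11.2331 + 4.9795 = 40.66
df = (3−1)(3−1) = 4. Since 40.66 > 13.277, reject the null hypothesis of independence at α = 0.01.

40.66; reject H₀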